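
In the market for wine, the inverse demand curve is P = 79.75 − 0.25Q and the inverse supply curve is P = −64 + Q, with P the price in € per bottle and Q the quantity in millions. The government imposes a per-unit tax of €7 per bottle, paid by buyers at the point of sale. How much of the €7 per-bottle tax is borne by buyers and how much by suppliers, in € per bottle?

Buyers bear €1.4 per bottle; suppliers bear €5.6 per bottle.

Inverting to Q(P) form: Qd = 319 − 4P; Qs = P + 64.
Before the tax: set 319 − 4P = P + 64 → P* = €51, Q* = 115.
With the tax collected from buyers, demand (in seller-price terms) shifts: Qd = 319 − 4(P + 7).
New equilibrium: buyers pay €52.4, suppliers receive €45.4, Q = 109.4. (Wedge: Pb − Ps = 7.)
Burden on buyers: €1.4; on suppliers: €5.6. (They sum to €7.)
The less price-elastic side of the market bears the larger share of a per-unit tax.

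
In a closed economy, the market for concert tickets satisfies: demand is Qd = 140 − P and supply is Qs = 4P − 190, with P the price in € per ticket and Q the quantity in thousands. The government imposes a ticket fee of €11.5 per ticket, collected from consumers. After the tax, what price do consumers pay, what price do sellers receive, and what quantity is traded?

Without the tax, 140 − P = 4P − 190 gives 5P = 330, so P* = €66 and Q* = 74.
With the tax collected from consumers, demand (in seller-price terms) shifts: Qd = 140 − (P + 11.5).
Solving gives Q = 64.8 with consumers paying €75.2 and sellers receiving €63.7 (the €11.5 wedge).
The less price-elastic side of the market bears the larger share of a per-unit tax.

Consumers pay €75.2; sellers receive €63.7; quantity = 64.8.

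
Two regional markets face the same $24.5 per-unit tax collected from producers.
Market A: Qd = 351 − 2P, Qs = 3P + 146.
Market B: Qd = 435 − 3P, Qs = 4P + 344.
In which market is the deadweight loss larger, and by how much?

Market A: pre-tax P* = $41, Q* = 269; post-tax Q = 239.6; deadweight loss = $360.15.
Market B: pre-tax P* = $13, Q* = 396; post-tax Q = 354; deadweight loss = $514.5.
Difference: $360.15 vs $514.5 → market B is larger by $154.35.

Market B, by $154.35.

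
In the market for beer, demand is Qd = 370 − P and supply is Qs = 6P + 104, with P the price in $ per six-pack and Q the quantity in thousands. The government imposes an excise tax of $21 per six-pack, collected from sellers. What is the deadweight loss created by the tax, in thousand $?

Deadweight loss = $189 thousand.

Before the tax: set 370 − P = 6P + 104 → P* = $38, Q* = 332.
With the tax collected from sellers, supply shifts: Qs = 6(P − 21) + 104.
New equilibrium: buyers pay $56, sellers receive $35, Q = 314. (Wedge: Pb − Ps = 21.)
Quantity falls by |ΔQ| = |332 − 314| = 18.
DWL = ½ · t · |ΔQ| = ½ · 21 · 18 = $189.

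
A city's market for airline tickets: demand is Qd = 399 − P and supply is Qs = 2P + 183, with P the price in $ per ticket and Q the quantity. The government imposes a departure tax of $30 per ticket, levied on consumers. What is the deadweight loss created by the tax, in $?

Without the tax, 399 − P = 2P + 183 gives 3P = 216, so P* = $72 and Q* = 327.
With the tax collected from consumers, demand (in seller-price terms) shifts: Qd = 399 − (P + 30).
Solving gives Q = 307 with consumers paying $92 and suppliers receiving $62 (the $30 wedge).
Quantity falls by |ΔQ| = |327 − 307| = 20.
DWL = ½ · t · |ΔQ| = ½ · 30 · 20 = $300.

Deadweight loss = $300.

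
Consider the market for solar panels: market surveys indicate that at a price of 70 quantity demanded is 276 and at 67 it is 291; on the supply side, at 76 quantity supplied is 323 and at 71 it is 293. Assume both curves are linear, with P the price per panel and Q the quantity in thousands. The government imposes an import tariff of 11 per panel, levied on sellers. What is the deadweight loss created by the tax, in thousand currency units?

Deadweight loss = 165 thousand.

Demand slope: (291 − 276)/(67 − 70) = -5, so Qd = 626 − 5P.
Supply slope: (293 − 323)/(71 − 76) = 6, so Qs = 6P − 133.
Before the tax: set 626 − 5P = 6P − 133 → P* = 69, Q* = 281.
With the tax collected from sellers, supply shifts: Qs = 6(P − 11) − 133.
New equilibrium: buyers pay 75, sellers receive 64, Q = 251. (Wedge: Pb − Ps = 11.)
Quantity falls by |ΔQ| = |281 − 251| = 30.
DWL = ½ · t · |ΔQ| = ½ · 11 · 30 = 165.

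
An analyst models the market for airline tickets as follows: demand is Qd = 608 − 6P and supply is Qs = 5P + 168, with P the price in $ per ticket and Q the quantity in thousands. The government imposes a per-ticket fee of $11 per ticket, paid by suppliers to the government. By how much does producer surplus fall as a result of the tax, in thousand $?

Before the tax: set 608 − 6P = 5P + 168 → P* = $40, Q* = 368.
With the tax collected from suppliers, supply shifts: Qs = 5(P − 11) + 168.
Solving gives Q = 338 with buyers paying $45 and suppliers receiving $34 (the $11 wedge).
ΔPS is the trapezoid between Q = 338 and Q = 368 of height $6: ½ · (368 + 338) · 6 = $2118.

Producer surplus falls by $2118 thousand.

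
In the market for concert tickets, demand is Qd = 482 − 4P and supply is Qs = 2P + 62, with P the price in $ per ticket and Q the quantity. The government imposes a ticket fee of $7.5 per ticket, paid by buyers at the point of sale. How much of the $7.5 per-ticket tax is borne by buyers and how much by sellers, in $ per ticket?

Buyers bear $2.5 per ticket; sellers bear $5 per ticket.

Before the tax: set 482 − 4P = 2P + 62 → P* = $70, Q* = 202.
With the tax collected from buyers, demand (in seller-price terms) shifts: Qd = 482 − 4(P + 7.5).
Solving gives Q = 192 with buyers paying $72.5 and sellers receiving $65 (the $7.5 wedge).
Burden on buyers: $2.5; on sellers: $5. (They sum to $7.5.)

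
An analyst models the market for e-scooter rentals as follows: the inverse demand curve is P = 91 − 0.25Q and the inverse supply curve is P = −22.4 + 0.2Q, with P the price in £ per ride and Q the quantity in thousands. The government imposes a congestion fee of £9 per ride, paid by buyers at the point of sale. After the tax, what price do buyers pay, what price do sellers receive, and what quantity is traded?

Buyers pay £33; sellers receive £24; quantity = 232.

Inverting to Q(P) form: Qd = 364 − 4P; Qs = 5P + 112.
Before the tax: set 364 − 4P = 5P + 112 → P* = £28, Q* = 252.
With the tax collected from buyers, demand (in seller-price terms) shifts: Qd = 364 − 4(P + 9).
Solving gives Q = 232 with buyers paying £33 and sellers receiving £24 (the £9 wedge).
The less price-elastic side of the market bears the larger share of a per-unit tax.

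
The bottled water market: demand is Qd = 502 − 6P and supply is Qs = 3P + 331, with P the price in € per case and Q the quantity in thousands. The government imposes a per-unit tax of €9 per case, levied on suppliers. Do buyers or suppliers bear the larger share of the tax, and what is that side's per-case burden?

Suppliers bear the larger share: €6 per case.

Without the tax, 502 − 6P = 3P + 331 gives 9P = 171, so P* = €19 and Q* = 388.
With the tax collected from suppliers, supply shifts: Qs = 3(P − 9) + 331.
Solving gives Q = 370 with buyers paying €22 and suppliers receiving €13 (the €9 wedge).
Per-case burden: buyers €3, suppliers €6.
Suppliers take the larger share because supply is less price-elastic here (demand slope 6 vs supply slope 3).
The less price-elastic side of the market bears the larger share of a per-unit tax.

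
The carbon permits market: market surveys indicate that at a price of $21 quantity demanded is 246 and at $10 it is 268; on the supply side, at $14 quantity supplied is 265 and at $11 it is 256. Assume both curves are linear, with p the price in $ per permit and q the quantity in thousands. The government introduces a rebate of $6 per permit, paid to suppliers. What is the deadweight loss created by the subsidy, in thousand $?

Deadweight loss = $21.6 thousand.

Demand slope: (268 − 246)/(10 − 21) = -2, so qd = 288 − 2p.
Supply slope: (256 − 265)/(11 − 14) = 3, so qs = 3p + 223.
Before the subsidy: set 288 − 2p = 3p + 223 → p* = $13, q* = 262.
With a per-unit subsidy paid to suppliers, each receives p + 6 per unit sold, so supply becomes qs = 3(p + 6) + 223.
New equilibrium: buyers pay $9.4, suppliers receive $15.4, q = 269.2. (Wedge: pb − ps = −6.)
Quantity rises by |ΔQ| = |262 − 269.2| = 7.2.
DWL = ½ · t · |ΔQ| = ½ · 6 · 7.2 = $21.6.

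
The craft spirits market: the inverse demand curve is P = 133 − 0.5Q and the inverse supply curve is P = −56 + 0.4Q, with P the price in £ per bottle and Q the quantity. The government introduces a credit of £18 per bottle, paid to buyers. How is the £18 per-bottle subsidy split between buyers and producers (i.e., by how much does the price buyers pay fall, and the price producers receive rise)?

Inverting to Q(P) form: Qd = 266 − 2P; Qs = 2.5P + 140.
Without the subsidy, 266 − 2P = 2.5P + 140 gives 4.5P = 126, so P* = £28 and Q* = 210.
With a per-unit subsidy paid to buyers, each effectively pays P − 18, so demand becomes Qd = 266 − 2(P − 18).
New equilibrium: buyers pay £18, producers receive £36, Q = 230. (Wedge: Pb − Ps = −18.)
Gain to buyers: £10; to producers: £8. (They sum to £18.)

Buyers gain £10 per bottle; producers gain £8 per bottle.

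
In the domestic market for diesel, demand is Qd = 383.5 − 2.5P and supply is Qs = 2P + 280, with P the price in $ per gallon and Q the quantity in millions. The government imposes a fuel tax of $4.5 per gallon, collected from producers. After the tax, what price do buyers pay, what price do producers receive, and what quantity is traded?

Buyers pay $25; producers receive $20.5; quantity = 321.

Without the tax, 383.5 − 2.5P = 2P + 280 gives 4.5P = 103.5, so P* = $23 and Q* = 326.
With the tax collected from producers, supply shifts: Qs = 2(P − 4.5) + 280.
Solving gives Q = 321 with buyers paying $25 and producers receiving $20.5 (the $4.5 wedge).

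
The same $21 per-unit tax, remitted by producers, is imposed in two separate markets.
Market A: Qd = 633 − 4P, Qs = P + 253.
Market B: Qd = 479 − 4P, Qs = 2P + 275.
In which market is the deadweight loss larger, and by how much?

Market A: pre-tax P* = $76, Q* = 329; post-tax Q = 312.2; deadweight loss = $176.4.
Market B: pre-tax P* = $34, Q* = 343; post-tax Q = 315; deadweight loss = $294.
Difference: $176.4 vs $294 → market B is larger by $117.6.

Market B, by $117.6.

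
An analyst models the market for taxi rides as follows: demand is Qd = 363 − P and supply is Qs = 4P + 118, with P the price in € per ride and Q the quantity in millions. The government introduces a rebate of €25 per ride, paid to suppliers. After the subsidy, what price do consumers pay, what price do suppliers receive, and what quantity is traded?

Consumers pay €29; suppliers receive €54; quantity = 334.

Before the subsidy: set 363 − P = 4P + 118 → P* = €49, Q* = 314.
With a per-unit subsidy paid to suppliers, each receives P + 25 per unit sold, so supply becomes Qs = 4(P + 25) + 118.
Solving gives Q = 334 with consumers paying €29 and suppliers receiving €54 (the €25 wedge).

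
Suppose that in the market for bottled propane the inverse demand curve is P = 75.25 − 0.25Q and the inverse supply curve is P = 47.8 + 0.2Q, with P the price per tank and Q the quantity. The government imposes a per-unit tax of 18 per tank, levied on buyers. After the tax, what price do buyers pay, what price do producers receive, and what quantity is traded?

Inverting to Q(P) form: Qd = 301 − 4P; Qs = 5P − 239.
Before the tax: set 301 − 4P = 5P − 239 → P* = 60, Q* = 61.
With the tax collected from buyers, demand (in seller-price terms) shifts: Qd = 301 − 4(P + 18).
New equilibrium: buyers pay 70, producers receive 52, Q = 21. (Wedge: Pb − Ps = 18.)
The less price-elastic side of the market bears the larger share of a per-unit tax.

Buyers pay 70; producers receive 52; quantity = 21.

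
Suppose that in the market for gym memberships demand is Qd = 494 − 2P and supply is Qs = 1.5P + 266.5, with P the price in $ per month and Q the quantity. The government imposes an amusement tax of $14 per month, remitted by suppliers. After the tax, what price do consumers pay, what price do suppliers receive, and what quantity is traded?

Before the tax: set 494 − 2P = 1.5P + 266.5 → P* = $65, Q* = 364.
With the tax collected from suppliers, supply shifts: Qs = 1.5(P − 14) + 266.5.
Solving gives Q = 352 with consumers paying $71 and suppliers receiving $57 (the $14 wedge).
The less price-elastic side of the market bears the larger share of a per-unit tax.

Consumers pay $71; suppliers receive $57; quantity = 352.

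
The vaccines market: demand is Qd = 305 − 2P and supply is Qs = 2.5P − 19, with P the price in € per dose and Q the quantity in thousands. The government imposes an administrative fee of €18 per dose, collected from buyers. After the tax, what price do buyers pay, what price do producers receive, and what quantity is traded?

Before the tax: set 305 − 2P = 2.5P − 19 → P* = €72, Q* = 161.
With the tax collected from buyers, demand (in seller-price terms) shifts: Qd = 305 − 2(P + 18).
Solving gives Q = 141 with buyers paying €82 and producers receiving €64 (the €18 wedge).

Buyers pay €82; producers receive €64; quantity = 141.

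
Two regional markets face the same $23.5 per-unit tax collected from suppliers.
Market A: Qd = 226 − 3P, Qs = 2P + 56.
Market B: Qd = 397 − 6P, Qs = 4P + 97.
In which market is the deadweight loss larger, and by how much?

Market B, by $331.35.

Market A: pre-tax P* = $34, Q* = 124; post-tax Q = 95.8; deadweight loss = $331.35.
Market B: pre-tax P* = $30, Q* = 217; post-tax Q = 160.6; deadweight loss = $662.7.
Difference: $331.35 vs $662.7 → market B is larger by $331.35.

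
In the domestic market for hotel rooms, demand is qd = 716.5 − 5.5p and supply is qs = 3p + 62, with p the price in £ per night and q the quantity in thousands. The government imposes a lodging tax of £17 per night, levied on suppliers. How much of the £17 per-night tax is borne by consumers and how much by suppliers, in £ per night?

Before the tax: set 716.5 − 5.5p = 3p + 62 → p* = £77, q* = 293.
With the tax collected from suppliers, supply shifts: qs = 3(p − 17) + 62.
New equilibrium: consumers pay £83, suppliers receive £66, q = 260. (Wedge: pb − ps = 17.)
Burden on consumers: £6; on suppliers: £11. (They sum to £17.)

Consumers bear £6 per night; suppliers bear £11 per night.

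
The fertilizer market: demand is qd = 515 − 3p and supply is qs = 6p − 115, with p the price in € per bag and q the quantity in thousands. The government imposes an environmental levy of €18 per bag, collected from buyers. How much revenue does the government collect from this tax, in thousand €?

Before the tax: set 515 − 3p = 6p − 115 → p* = €70, q* = 305.
With the tax collected from buyers, demand (in seller-price terms) shifts: qd = 515 − 3(p + 18).
Solving gives q = 269 with buyers paying €82 and sellers receiving €64 (the €18 wedge).
Revenue = t · Q = 18 · 269 = €4842.

Tax revenue = €4842 thousand.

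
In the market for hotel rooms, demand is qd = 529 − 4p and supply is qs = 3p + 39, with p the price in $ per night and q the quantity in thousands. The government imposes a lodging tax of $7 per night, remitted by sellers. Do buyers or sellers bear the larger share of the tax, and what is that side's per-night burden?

Sellers bear the larger share: $4 per night.

Before the tax: set 529 − 4p = 3p + 39 → p* = $70, q* = 249.
With the tax collected from sellers, supply shifts: qs = 3(p − 7) + 39.
Solving gives q = 237 with buyers paying $73 and sellers receiving $66 (the $7 wedge).
Per-night burden: buyers $3, sellers $4.
Sellers take the larger share because supply is less price-elastic here (demand slope 4 vs supply slope 3).
The less price-elastic side of the market bears the larger share of a per-unit tax.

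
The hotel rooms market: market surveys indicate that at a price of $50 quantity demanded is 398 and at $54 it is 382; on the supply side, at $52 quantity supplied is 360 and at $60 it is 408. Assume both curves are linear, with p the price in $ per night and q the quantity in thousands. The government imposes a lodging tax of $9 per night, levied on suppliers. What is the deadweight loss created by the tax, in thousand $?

Demand slope: (382 − 398)/(54 − 50) = -4, so qd = 598 − 4p.
Supply slope: (408 − 360)/(60 − 52) = 6, so qs = 6p + 48.
Without the tax, 598 − 4p = 6p + 48 gives 10p = 550, so p* = $55 and q* = 378.
With the tax collected from suppliers, supply shifts: qs = 6(p − 9) + 48.
Solving gives q = 356.4 with consumers paying $60.4 and suppliers receiving $51.4 (the $9 wedge).
Quantity falls by |ΔQ| = |378 − 356.4| = 21.6.
DWL = ½ · t · |ΔQ| = ½ · 9 · 21.6 = $97.2.

Deadweight loss = $97.2 thousand.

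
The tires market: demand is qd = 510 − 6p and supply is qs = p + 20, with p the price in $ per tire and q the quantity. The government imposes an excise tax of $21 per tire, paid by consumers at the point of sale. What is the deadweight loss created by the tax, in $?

Without the tax, 510 − 6p = p + 20 gives 7p = 490, so p* = $70 and q* = 90.
With the tax collected from consumers, demand (in seller-price terms) shifts: qd = 510 − 6(p + 21).
Solving gives q = 72 with consumers paying $73 and suppliers receiving $52 (the $21 wedge).
Quantity falls by |ΔQ| = |90 − 72| = 18.
DWL = ½ · t · |ΔQ| = ½ · 21 · 18 = $189.

Deadweight loss = $189.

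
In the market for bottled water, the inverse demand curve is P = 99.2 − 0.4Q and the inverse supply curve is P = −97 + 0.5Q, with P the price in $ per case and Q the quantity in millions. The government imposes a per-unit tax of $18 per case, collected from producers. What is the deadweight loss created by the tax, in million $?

Rewrite in direct form: Qd = 248 − 2.5P and Qs = 2P + 194.
Before the tax: set 248 − 2.5P = 2P + 194 → P* = $12, Q* = 218.
With the tax collected from producers, supply shifts: Qs = 2(P − 18) + 194.
Solving gives Q = 198 with consumers paying $20 and producers receiving $2 (the $18 wedge).
Quantity falls by |ΔQ| = |218 − 198| = 20.
DWL = ½ · t · |ΔQ| = ½ · 18 · 20 = $180.

Deadweight loss = $180 million.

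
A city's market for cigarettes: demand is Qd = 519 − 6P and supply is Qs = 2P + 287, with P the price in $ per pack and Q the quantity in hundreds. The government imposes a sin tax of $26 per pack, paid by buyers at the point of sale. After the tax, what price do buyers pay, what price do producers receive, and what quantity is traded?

Buyers pay $35.5; producers receive $9.5; quantity = 306.

Before the tax: set 519 − 6P = 2P + 287 → P* = $29, Q* = 345.
With the tax collected from buyers, demand (in seller-price terms) shifts: Qd = 519 − 6(P + 26).
New equilibrium: buyers pay $35.5, producers receive $9.5, Q = 306. (Wedge: Pb − Ps = 26.)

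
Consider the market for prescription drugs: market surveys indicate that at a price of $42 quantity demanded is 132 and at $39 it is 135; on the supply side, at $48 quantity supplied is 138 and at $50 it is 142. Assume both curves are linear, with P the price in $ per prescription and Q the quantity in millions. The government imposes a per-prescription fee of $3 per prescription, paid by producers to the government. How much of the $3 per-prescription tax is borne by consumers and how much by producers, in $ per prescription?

Demand slope: (135 − 132)/(39 − 42) = -1, so Qd = 174 − P.
Supply slope: (142 − 138)/(50 − 48) = 2, so Qs = 2P + 42.
Without the tax, 174 − P = 2P + 42 gives 3P = 132, so P* = $44 and Q* = 130.
With the tax collected from producers, supply shifts: Qs = 2(P − 3) + 42.
New equilibrium: consumers pay $46, producers receive $43, Q = 128. (Wedge: Pb − Ps = 3.)
Burden on consumers: $2; on producers: $1. (They sum to $3.)
The less price-elastic side of the market bears the larger share of a per-unit tax.

Consumers bear $2 per prescription; producers bear $1 per prescription.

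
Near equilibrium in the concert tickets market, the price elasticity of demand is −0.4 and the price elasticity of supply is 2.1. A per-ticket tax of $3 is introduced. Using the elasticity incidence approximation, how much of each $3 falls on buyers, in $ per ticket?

Buyers bear ≈ $2.52 per ticket.

Incidence ratio: buyers' share ≈ εs / (εs + |εd|) = 2.1 / (2.1 + 0.4) = 0.84.
So buyers bear ≈ 0.84 × $3 = $2.52; suppliers bear $0.48.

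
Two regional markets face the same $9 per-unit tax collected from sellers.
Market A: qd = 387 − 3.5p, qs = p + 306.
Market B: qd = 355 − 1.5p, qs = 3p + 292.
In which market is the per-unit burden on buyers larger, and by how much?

Market B, by $4.

Market A: pre-tax p* = $18, q* = 324; post-tax q = 317; per-unit burden on buyers = $2.
Market B: pre-tax p* = $14, q* = 334; post-tax q = 325; per-unit burden on buyers = $6.
Difference: $2 vs $6 → market B is larger by $4.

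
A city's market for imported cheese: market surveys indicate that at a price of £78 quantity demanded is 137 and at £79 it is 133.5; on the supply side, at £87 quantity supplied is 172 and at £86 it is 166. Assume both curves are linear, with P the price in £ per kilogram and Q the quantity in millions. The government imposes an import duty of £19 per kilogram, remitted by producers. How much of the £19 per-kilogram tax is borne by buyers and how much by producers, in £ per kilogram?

Buyers bear £12 per kilogram; producers bear £7 per kilogram.

Demand slope: (133.5 − 137)/(79 − 78) = -3.5, so Qd = 410 − 3.5P.
Supply slope: (166 − 172)/(86 − 87) = 6, so Qs = 6P − 350.
Without the tax, 410 − 3.5P = 6P − 350 gives 9.5P = 760, so P* = £80 and Q* = 130.
With the tax collected from producers, supply shifts: Qs = 6(P − 19) − 350.
New equilibrium: buyers pay £92, producers receive £73, Q = 88. (Wedge: Pb − Ps = 19.)
Burden on buyers: £12; on producers: £7. (They sum to £19.)
The less price-elastic side of the market bears the larger share of a per-unit tax.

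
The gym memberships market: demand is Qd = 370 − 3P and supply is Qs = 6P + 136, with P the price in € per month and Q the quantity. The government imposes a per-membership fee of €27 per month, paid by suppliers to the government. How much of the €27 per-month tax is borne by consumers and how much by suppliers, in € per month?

Before the tax: set 370 − 3P = 6P + 136 → P* = €26, Q* = 292.
With the tax collected from suppliers, supply shifts: Qs = 6(P − 27) + 136.
Solving gives Q = 238 with consumers paying €44 and suppliers receiving €17 (the €27 wedge).
Burden on consumers: €18; on suppliers: €9. (They sum to €27.)
The less price-elastic side of the market bears the larger share of a per-unit tax.

Consumers bear €18 per month; suppliers bear €9 per month.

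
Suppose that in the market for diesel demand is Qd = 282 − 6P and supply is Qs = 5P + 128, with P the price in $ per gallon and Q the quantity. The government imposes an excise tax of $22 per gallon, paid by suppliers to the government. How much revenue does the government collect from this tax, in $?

Tax revenue = $3036.

Without the tax, 282 − 6P = 5P + 128 gives 11P = 154, so P* = $14 and Q* = 198.
With the tax collected from suppliers, supply shifts: Qs = 5(P − 22) + 128.
New equilibrium: buyers pay $24, suppliers receive $2, Q = 138. (Wedge: Pb − Ps = 22.)
Revenue = t · Q = 22 · 138 = $3036.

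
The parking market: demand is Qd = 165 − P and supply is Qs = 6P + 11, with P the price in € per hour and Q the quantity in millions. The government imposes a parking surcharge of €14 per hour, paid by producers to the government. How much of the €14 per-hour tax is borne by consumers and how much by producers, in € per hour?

Consumers bear €12 per hour; producers bear €2 per hour.

Before the tax: set 165 − P = 6P + 11 → P* = €22, Q* = 143.
With the tax collected from producers, supply shifts: Qs = 6(P − 14) + 11.
New equilibrium: consumers pay €34, producers receive €20, Q = 131. (Wedge: Pb − Ps = 14.)
Burden on consumers: €12; on producers: €2. (They sum to €14.)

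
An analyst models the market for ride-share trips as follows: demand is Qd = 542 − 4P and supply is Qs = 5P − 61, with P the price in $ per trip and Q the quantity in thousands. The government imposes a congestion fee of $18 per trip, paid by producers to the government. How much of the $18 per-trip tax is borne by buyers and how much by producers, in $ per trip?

Without the tax, 542 − 4P = 5P − 61 gives 9P = 603, so P* = $67 and Q* = 274.
With the tax collected from producers, supply shifts: Qs = 5(P − 18) − 61.
Solving gives Q = 234 with buyers paying $77 and producers receiving $59 (the $18 wedge).
Burden on buyers: $10; on producers: $8. (They sum to $18.)
The less price-elastic side of the market bears the larger share of a per-unit tax.

Buyers bear $10 per trip; producers bear $8 per trip.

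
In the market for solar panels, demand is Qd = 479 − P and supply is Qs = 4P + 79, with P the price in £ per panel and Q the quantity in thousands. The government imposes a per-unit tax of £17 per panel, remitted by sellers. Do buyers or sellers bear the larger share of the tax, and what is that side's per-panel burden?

Buyers bear the larger share: £13.6 per panel.

Without the tax, 479 − P = 4P + 79 gives 5P = 400, so P* = £80 and Q* = 399.
With the tax collected from sellers, supply shifts: Qs = 4(P − 17) + 79.
Solving gives Q = 385.4 with buyers paying £93.6 and sellers receiving £76.6 (the £17 wedge).
Per-panel burden: buyers £13.6, sellers £3.4.
Buyers take the larger share because demand is less price-elastic here (demand slope 1 vs supply slope 4).
The less price-elastic side of the market bears the larger share of a per-unit tax.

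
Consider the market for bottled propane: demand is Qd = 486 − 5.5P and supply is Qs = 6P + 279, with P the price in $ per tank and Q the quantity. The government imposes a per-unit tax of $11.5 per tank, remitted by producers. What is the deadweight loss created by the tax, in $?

Deadweight loss = $189.75.

Before the tax: set 486 − 5.5P = 6P + 279 → P* = $18, Q* = 387.
With the tax collected from producers, supply shifts: Qs = 6(P − 11.5) + 279.
New equilibrium: buyers pay $24, producers receive $12.5, Q = 354. (Wedge: Pb − Ps = 11.5.)
Quantity falls by |ΔQ| = |387 − 354| = 33.
DWL = ½ · t · |ΔQ| = ½ · 11.5 · 33 = $189.75.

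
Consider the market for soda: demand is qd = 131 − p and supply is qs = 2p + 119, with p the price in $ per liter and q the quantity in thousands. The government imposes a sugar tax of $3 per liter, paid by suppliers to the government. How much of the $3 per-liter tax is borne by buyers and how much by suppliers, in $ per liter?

Buyers bear $2 per liter; suppliers bear $1 per liter.

Without the tax, 131 − p = 2p + 119 gives 3p = 12, so p* = $4 and q* = 127.
With the tax collected from suppliers, supply shifts: qs = 2(p − 3) + 119.
Solving gives q = 125 with buyers paying $6 and suppliers receiving $3 (the $3 wedge).
Burden on buyers: $2; on suppliers: $1. (They sum to $3.)
The less price-elastic side of the market bears the larger share of a per-unit tax.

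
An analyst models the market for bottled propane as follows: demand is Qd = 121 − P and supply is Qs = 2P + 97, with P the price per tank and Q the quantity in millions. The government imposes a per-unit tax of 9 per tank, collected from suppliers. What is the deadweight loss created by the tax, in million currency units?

Without the tax, 121 − P = 2P + 97 gives 3P = 24, so P* = 8 and Q* = 113.
With the tax collected from suppliers, supply shifts: Qs = 2(P − 9) + 97.
Solving gives Q = 107 with consumers paying 14 and suppliers receiving 5 (the 9 wedge).
Quantity falls by |ΔQ| = |113 − 107| = 6.
DWL = ½ · t · |ΔQ| = ½ · 9 · 6 = 27.

Deadweight loss = 27 million.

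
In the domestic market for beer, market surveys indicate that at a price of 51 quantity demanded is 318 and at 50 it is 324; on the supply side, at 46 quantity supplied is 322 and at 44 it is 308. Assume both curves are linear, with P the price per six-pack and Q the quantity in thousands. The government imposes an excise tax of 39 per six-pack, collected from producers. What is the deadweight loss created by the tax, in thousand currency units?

Deadweight loss = 2457 thousand.

Demand slope: (324 − 318)/(50 − 51) = -6, so Qd = 624 − 6P.
Supply slope: (308 − 322)/(44 − 46) = 7, so Qs = 7P.
Before the tax: set 624 − 6P = 7P → P* = 48, Q* = 336.
With the tax collected from producers, supply shifts: Qs = 7(P − 39).
Solving gives Q = 210 with buyers paying 69 and producers receiving 30 (the 39 wedge).
Quantity falls by |ΔQ| = |336 − 210| = 126.
DWL = ½ · t · |ΔQ| = ½ · 39 · 126 = 2457.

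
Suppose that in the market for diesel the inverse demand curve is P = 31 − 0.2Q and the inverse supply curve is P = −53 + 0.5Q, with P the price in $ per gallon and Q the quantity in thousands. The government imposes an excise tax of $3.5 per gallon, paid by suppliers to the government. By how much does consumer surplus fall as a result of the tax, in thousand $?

Consumer surplus falls by $117.5 thousand.

Inverting to Q(P) form: Qd = 155 − 5P; Qs = 2P + 106.
Without the tax, 155 − 5P = 2P + 106 gives 7P = 49, so P* = $7 and Q* = 120.
With the tax collected from suppliers, supply shifts: Qs = 2(P − 3.5) + 106.
Solving gives Q = 115 with buyers paying $8 and suppliers receiving $4.5 (the $3.5 wedge).
ΔCS is the trapezoid between Q = 115 and Q = 120 of height $1: ½ · (120 + 115) · 1 = $117.5.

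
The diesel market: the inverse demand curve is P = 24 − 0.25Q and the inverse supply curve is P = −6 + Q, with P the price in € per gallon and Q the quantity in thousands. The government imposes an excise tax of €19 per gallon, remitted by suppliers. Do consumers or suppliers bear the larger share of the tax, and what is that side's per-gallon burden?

Inverting to Q(P) form: Qd = 96 − 4P; Qs = P + 6.
Without the tax, 96 − 4P = P + 6 gives 5P = 90, so P* = €18 and Q* = 24.
With the tax collected from suppliers, supply shifts: Qs = (P − 19) + 6.
New equilibrium: consumers pay €21.8, suppliers receive €2.8, Q = 8.8. (Wedge: Pb − Ps = 19.)
Per-gallon burden: consumers €3.8, suppliers €15.2.
Suppliers take the larger share because supply is less price-elastic here (demand slope 4 vs supply slope 1).
The less price-elastic side of the market bears the larger share of a per-unit tax.

Suppliers bear the larger share: €15.2 per gallon.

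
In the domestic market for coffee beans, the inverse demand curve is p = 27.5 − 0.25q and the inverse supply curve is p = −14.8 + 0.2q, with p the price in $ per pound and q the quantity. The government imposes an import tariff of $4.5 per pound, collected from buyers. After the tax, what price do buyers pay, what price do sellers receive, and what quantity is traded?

Buyers pay $6.5; sellers receive $2; quantity = 84.

Inverting to q(p) form: qd = 110 − 4p; qs = 5p + 74.
Before the tax: set 110 − 4p = 5p + 74 → p* = $4, q* = 94.
With the tax collected from buyers, demand (in seller-price terms) shifts: qd = 110 − 4(p + 4.5).
Solving gives q = 84 with buyers paying $6.5 and sellers receiving $2 (the $4.5 wedge).
The less price-elastic side of the market bears the larger share of a per-unit tax.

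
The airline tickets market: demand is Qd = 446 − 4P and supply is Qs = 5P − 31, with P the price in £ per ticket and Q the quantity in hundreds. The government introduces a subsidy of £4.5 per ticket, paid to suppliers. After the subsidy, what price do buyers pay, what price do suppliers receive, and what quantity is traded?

Without the subsidy, 446 − 4P = 5P − 31 gives 9P = 477, so P* = £53 and Q* = 234.
With a per-unit subsidy paid to suppliers, each receives P + 4.5 per unit sold, so supply becomes Qs = 5(P + 4.5) − 31.
Solving gives Q = 244 with buyers paying £50.5 and suppliers receiving £55 (the £4.5 wedge).

Buyers pay £50.5; suppliers receive £55; quantity = 244.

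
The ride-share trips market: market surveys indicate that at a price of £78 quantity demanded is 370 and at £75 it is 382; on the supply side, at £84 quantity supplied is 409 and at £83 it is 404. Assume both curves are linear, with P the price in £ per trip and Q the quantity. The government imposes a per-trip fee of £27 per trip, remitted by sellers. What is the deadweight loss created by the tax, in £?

Deadweight loss = £810.

Demand slope: (382 − 370)/(75 − 78) = -4, so Qd = 682 − 4P.
Supply slope: (404 − 409)/(83 − 84) = 5, so Qs = 5P − 11.
Without the tax, 682 − 4P = 5P − 11 gives 9P = 693, so P* = £77 and Q* = 374.
With the tax collected from sellers, supply shifts: Qs = 5(P − 27) − 11.
New equilibrium: consumers pay £92, sellers receive £65, Q = 314. (Wedge: Pb − Ps = 27.)
Quantity falls by |ΔQ| = |374 − 314| = 60.
DWL = ½ · t · |ΔQ| = ½ · 27 · 60 = £810.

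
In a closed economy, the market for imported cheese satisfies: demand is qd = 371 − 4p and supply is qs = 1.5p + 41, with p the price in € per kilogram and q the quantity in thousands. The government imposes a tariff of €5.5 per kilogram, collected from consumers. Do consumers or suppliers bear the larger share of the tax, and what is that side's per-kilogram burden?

Suppliers bear the larger share: €4 per kilogram.

Without the tax, 371 − 4p = 1.5p + 41 gives 5.5p = 330, so p* = €60 and q* = 131.
With the tax collected from consumers, demand (in seller-price terms) shifts: qd = 371 − 4(p + 5.5).
Solving gives q = 125 with consumers paying €61.5 and suppliers receiving €56 (the €5.5 wedge).
Per-kilogram burden: consumers €1.5, suppliers €4.
Suppliers take the larger share because supply is less price-elastic here (demand slope 4 vs supply slope 1.5).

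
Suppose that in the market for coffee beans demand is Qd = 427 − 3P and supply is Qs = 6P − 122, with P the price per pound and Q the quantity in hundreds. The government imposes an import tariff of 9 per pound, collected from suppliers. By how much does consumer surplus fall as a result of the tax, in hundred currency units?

Consumer surplus falls by 1410 hundred.

Before the tax: set 427 − 3P = 6P − 122 → P* = 61, Q* = 244.
With the tax collected from suppliers, supply shifts: Qs = 6(P − 9) − 122.
Solving gives Q = 226 with consumers paying 67 and suppliers receiving 58 (the 9 wedge).
ΔCS is the trapezoid between Q = 226 and Q = 244 of height 6: ½ · (244 + 226) · 6 = 1410.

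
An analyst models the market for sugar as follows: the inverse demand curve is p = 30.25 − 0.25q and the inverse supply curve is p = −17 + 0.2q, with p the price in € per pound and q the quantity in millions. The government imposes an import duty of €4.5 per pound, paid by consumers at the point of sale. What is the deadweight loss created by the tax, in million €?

Deadweight loss = €22.5 million.

Inverting to q(p) form: qd = 121 − 4p; qs = 5p + 85.
Without the tax, 121 − 4p = 5p + 85 gives 9p = 36, so p* = €4 and q* = 105.
With the tax collected from consumers, demand (in seller-price terms) shifts: qd = 121 − 4(p + 4.5).
New equilibrium: consumers pay €6.5, suppliers receive €2, q = 95. (Wedge: pb − ps = 4.5.)
Quantity falls by |ΔQ| = |105 − 95| = 10.
DWL = ½ · t · |ΔQ| = ½ · 4.5 · 10 = €22.5.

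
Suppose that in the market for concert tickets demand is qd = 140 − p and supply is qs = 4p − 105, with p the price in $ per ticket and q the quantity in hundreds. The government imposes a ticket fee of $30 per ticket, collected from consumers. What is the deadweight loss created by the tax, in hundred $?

Without the tax, 140 − p = 4p − 105 gives 5p = 245, so p* = $49 and q* = 91.
With the tax collected from consumers, demand (in seller-price terms) shifts: qd = 140 − (p + 30).
New equilibrium: consumers pay $73, suppliers receive $43, q = 67. (Wedge: pb − ps = 30.)
Quantity falls by |ΔQ| = |91 − 67| = 24.
DWL = ½ · t · |ΔQ| = ½ · 30 · 24 = $360.

Deadweight loss = $360 hundred.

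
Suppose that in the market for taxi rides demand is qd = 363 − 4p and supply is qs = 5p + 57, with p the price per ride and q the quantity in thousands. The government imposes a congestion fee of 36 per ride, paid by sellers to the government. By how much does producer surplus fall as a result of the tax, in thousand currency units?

Without the tax, 363 − 4p = 5p + 57 gives 9p = 306, so p* = 34 and q* = 227.
With the tax collected from sellers, supply shifts: qs = 5(p − 36) + 57.
New equilibrium: buyers pay 54, sellers receive 18, q = 147. (Wedge: pb − ps = 36.)
ΔPS is the trapezoid between Q = 147 and Q = 227 of height 16: ½ · (227 + 147) · 16 = 2992.

Producer surplus falls by 2992 thousand.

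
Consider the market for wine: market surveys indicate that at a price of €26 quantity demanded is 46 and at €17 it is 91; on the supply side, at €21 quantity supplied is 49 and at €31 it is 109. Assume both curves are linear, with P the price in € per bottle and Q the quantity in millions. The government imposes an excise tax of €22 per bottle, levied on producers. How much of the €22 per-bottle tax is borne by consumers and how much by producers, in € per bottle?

Demand slope: (91 − 46)/(17 − 26) = -5, so Qd = 176 − 5P.
Supply slope: (109 − 49)/(31 − 21) = 6, so Qs = 6P − 77.
Before the tax: set 176 − 5P = 6P − 77 → P* = €23, Q* = 61.
With the tax collected from producers, supply shifts: Qs = 6(P − 22) − 77.
New equilibrium: consumers pay €35, producers receive €13, Q = 1. (Wedge: Pb − Ps = 22.)
Burden on consumers: €12; on producers: €10. (They sum to €22.)
The less price-elastic side of the market bears the larger share of a per-unit tax.

Consumers bear €12 per bottle; producers bear €10 per bottle.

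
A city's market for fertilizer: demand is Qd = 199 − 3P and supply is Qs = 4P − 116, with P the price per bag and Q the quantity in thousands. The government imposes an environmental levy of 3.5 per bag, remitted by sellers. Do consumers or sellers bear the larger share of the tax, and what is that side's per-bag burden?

Before the tax: set 199 − 3P = 4P − 116 → P* = 45, Q* = 64.
With the tax collected from sellers, supply shifts: Qs = 4(P − 3.5) − 116.
Solving gives Q = 58 with consumers paying 47 and sellers receiving 43.5 (the 3.5 wedge).
Per-bag burden: consumers 2, sellers 1.5.
Consumers take the larger share because demand is less price-elastic here (demand slope 3 vs supply slope 4).

Consumers bear the larger share: 2 per bag.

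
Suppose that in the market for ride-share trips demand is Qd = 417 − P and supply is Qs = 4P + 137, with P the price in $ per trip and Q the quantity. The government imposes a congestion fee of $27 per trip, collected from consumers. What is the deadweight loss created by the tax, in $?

Deadweight loss = $291.6.

Without the tax, 417 − P = 4P + 137 gives 5P = 280, so P* = $56 and Q* = 361.
With the tax collected from consumers, demand (in seller-price terms) shifts: Qd = 417 − (P + 27).
Solving gives Q = 339.4 with consumers paying $77.6 and suppliers receiving $50.6 (the $27 wedge).
Quantity falls by |ΔQ| = |361 − 339.4| = 21.6.
DWL = ½ · t · |ΔQ| = ½ · 27 · 21.6 = $291.6.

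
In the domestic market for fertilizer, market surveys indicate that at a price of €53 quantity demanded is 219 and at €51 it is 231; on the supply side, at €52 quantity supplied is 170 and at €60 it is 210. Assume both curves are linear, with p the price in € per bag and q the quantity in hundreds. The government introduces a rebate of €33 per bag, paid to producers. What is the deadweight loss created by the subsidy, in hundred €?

Deadweight loss = €1485 hundred.

Demand slope: (231 − 219)/(51 − 53) = -6, so qd = 537 − 6p.
Supply slope: (210 − 170)/(60 − 52) = 5, so qs = 5p − 90.
Before the subsidy: set 537 − 6p = 5p − 90 → p* = €57, q* = 195.
With a per-unit subsidy paid to producers, each receives p + 33 per unit sold, so supply becomes qs = 5(p + 33) − 90.
Solving gives q = 285 with consumers paying €42 and producers receiving €75 (the €33 wedge).
Quantity rises by |ΔQ| = |195 − 285| = 90.
DWL = ½ · t · |ΔQ| = ½ · 33 · 90 = €1485.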